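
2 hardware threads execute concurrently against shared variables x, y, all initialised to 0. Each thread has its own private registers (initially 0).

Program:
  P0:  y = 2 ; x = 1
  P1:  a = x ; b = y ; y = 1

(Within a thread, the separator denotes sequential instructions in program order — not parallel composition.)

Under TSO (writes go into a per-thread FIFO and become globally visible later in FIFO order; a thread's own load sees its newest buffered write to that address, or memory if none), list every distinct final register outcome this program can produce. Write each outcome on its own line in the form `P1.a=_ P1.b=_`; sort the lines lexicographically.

outcome vector order: (P1.a,P1.b)
|TSO outcomes| = 3

P1.a=0 P1.b=0
P1.a=0 P1.b=2
P1.a=1 P1.b=2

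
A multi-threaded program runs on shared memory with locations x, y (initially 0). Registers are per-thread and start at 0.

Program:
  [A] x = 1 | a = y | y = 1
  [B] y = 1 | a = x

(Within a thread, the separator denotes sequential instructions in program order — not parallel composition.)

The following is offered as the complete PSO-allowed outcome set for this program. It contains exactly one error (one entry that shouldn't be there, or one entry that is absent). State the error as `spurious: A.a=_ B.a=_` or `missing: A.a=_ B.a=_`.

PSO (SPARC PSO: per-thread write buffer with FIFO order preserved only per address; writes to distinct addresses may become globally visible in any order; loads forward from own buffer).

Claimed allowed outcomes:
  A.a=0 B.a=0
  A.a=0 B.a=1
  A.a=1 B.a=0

outcome vector order: (A.a,B.a)
[PSO] allowed = {0/0 0/1 1/0 1/1}
PSO∖claimed = {1/1}

missing: A.a=1 B.a=1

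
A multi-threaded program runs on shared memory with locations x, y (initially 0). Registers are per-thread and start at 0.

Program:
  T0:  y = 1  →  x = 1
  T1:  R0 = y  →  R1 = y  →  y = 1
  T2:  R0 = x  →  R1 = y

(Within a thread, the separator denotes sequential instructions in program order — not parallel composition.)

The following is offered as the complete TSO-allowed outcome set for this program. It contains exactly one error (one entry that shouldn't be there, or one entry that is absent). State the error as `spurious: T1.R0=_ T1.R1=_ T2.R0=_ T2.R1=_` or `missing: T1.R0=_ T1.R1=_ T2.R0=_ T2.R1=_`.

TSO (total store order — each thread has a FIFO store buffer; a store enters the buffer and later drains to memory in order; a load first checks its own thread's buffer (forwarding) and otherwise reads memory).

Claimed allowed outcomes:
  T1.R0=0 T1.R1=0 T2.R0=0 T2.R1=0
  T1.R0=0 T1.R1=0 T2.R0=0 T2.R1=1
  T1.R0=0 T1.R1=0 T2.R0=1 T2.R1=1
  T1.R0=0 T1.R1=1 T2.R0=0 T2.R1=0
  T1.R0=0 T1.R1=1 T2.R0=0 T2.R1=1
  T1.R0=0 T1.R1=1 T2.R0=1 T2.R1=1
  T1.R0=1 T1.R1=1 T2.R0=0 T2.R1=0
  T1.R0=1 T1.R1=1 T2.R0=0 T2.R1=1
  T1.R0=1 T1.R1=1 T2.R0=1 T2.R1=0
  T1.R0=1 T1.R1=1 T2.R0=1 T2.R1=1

outcome vector order: (T1.R0,T1.R1,T2.R0,T2.R1)
TSO: 9 outcomes — {0000 0001 0011 0100 0101 0111 1100 1101 1111}
claimed∖TSO = {1110}

spurious: T1.R0=1 T1.R1=1 T2.R0=1 T2.R1=0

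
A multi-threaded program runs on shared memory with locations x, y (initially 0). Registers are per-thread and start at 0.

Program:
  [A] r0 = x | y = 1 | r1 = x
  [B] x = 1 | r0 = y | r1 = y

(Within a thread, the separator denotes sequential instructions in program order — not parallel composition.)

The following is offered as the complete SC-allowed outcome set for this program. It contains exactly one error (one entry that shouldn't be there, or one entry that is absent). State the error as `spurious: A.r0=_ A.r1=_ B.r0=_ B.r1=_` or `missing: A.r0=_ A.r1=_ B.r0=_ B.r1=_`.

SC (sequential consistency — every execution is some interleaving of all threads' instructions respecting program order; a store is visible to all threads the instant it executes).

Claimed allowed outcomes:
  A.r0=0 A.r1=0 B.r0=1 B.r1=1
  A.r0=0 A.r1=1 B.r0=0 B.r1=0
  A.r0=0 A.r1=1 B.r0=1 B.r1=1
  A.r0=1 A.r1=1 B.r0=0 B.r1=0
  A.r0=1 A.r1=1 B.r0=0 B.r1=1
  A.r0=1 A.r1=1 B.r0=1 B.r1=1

missing: A.r0=0 A.r1=1 B.r0=0 B.r1=1

outcome vector order: (A.r0,A.r1,B.r0,B.r1)
SC: 7 outcomes — {0/0/1/1 0/1/0/0 0/1/0/1 0/1/1/1 1/1/0/0 1/1/0/1 1/1/1/1}
SC∖claimed = {0/1/0/1}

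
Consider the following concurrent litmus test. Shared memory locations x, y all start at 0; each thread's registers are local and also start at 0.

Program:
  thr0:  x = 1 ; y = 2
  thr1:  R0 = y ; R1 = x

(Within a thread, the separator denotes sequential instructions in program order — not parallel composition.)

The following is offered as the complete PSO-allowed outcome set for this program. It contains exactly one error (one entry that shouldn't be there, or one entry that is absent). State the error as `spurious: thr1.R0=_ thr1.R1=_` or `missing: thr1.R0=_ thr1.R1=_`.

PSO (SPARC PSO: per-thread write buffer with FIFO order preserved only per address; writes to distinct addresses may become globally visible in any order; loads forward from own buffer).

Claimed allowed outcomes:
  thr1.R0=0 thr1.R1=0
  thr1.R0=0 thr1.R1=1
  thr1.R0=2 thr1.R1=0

outcome vector order: (thr1.R0,thr1.R1)
PSO (4): (0,0) (0,1) (2,0) (2,1)
PSO∖claimed = {(2,1)}

missing: thr1.R0=2 thr1.R1=1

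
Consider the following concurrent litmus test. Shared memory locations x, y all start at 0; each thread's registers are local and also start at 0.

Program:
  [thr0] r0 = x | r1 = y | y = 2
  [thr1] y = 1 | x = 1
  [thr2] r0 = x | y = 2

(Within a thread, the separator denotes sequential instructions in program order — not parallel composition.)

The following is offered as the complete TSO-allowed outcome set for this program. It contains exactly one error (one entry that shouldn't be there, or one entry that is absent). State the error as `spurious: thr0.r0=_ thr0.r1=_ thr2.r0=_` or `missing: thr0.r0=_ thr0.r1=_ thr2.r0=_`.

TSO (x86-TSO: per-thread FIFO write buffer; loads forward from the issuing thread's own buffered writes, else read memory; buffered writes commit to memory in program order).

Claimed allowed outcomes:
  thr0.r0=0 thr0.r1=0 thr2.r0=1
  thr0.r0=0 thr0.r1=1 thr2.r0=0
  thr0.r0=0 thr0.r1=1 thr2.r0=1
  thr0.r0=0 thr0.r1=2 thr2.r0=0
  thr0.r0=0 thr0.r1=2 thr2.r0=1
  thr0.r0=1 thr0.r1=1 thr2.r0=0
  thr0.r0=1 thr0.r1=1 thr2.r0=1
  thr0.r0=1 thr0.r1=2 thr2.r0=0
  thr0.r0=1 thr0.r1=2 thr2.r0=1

missing: thr0.r0=0 thr0.r1=0 thr2.r0=0

outcome vector order: (thr0.r0,thr0.r1,thr2.r0)
under TSO → (0,0,0); (0,0,1); (0,1,0); (0,1,1); (0,2,0); (0,2,1); (1,1,0); (1,1,1); (1,2,0); (1,2,1)
TSO∖claimed = {(0,0,0)}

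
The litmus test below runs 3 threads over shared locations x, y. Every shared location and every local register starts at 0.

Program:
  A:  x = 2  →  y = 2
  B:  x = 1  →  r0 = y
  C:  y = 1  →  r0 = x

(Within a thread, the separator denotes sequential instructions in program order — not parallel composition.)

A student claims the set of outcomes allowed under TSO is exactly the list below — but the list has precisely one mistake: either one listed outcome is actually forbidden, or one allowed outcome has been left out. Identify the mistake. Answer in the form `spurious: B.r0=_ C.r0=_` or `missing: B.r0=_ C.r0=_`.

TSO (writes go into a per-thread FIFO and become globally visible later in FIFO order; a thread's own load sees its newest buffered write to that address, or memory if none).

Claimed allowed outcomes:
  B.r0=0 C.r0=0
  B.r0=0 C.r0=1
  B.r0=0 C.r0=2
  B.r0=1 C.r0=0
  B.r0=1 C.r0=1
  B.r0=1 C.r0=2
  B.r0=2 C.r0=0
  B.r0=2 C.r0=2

missing: B.r0=2 C.r0=1

outcome vector order: (B.r0,C.r0)
[TSO] allowed = {00 01 02 10 11 12 20 21 22}
TSO∖claimed = {21}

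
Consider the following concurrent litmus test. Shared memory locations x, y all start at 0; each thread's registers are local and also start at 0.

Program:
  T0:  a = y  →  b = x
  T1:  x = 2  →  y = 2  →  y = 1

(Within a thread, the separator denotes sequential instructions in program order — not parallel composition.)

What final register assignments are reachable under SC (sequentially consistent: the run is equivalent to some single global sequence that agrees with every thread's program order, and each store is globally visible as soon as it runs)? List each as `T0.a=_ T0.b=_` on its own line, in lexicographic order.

T0.a=0 T0.b=0
T0.a=0 T0.b=2
T0.a=1 T0.b=2
T0.a=2 T0.b=2

outcome vector order: (T0.a,T0.b)
|SC outcomes| = 4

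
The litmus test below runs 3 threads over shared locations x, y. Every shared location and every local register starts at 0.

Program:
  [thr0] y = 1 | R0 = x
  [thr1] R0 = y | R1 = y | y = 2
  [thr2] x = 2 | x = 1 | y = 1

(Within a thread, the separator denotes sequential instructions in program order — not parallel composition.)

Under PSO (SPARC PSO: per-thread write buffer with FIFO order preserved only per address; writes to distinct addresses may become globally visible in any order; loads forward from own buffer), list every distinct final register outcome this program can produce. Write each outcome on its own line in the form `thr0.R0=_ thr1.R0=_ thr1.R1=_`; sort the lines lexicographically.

outcome vector order: (thr0.R0,thr1.R0,thr1.R1)
|PSO outcomes| = 9

thr0.R0=0 thr1.R0=0 thr1.R1=0
thr0.R0=0 thr1.R0=0 thr1.R1=1
thr0.R0=0 thr1.R0=1 thr1.R1=1
thr0.R0=1 thr1.R0=0 thr1.R1=0
thr0.R0=1 thr1.R0=0 thr1.R1=1
thr0.R0=1 thr1.R0=1 thr1.R1=1
thr0.R0=2 thr1.R0=0 thr1.R1=0
thr0.R0=2 thr1.R0=0 thr1.R1=1
thr0.R0=2 thr1.R0=1 thr1.R1=1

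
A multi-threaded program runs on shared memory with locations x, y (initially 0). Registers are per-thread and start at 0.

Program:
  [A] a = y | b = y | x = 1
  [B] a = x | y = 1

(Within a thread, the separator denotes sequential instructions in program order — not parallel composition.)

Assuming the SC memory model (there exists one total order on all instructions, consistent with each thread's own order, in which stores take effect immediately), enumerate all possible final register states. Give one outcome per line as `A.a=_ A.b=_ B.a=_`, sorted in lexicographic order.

outcome vector order: (A.a,A.b,B.a)
|SC outcomes| = 4

A.a=0 A.b=0 B.a=0
A.a=0 A.b=0 B.a=1
A.a=0 A.b=1 B.a=0
A.a=1 A.b=1 B.a=0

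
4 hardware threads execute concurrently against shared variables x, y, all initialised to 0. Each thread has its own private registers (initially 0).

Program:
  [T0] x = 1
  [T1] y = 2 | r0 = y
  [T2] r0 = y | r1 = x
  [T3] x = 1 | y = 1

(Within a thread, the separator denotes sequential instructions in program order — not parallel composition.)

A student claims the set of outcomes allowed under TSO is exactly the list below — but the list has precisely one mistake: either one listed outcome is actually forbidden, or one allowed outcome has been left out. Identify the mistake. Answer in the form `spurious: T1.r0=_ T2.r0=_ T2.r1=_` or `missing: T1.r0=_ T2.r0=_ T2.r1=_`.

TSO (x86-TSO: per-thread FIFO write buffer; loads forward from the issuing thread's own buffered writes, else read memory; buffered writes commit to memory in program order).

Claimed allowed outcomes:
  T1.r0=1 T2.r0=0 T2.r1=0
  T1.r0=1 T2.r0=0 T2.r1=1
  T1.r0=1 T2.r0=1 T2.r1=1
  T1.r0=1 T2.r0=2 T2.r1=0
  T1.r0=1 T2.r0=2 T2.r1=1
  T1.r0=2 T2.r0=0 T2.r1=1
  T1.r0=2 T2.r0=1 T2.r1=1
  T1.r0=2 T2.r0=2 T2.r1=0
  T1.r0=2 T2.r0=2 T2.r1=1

outcome vector order: (T1.r0,T2.r0,T2.r1)
TSO (10): (1,0,0), (1,0,1), (1,1,1), (1,2,0), (1,2,1), (2,0,0), (2,0,1), (2,1,1), (2,2,0), (2,2,1)
TSO∖claimed = {(2,0,0)}

missing: T1.r0=2 T2.r0=0 T2.r1=0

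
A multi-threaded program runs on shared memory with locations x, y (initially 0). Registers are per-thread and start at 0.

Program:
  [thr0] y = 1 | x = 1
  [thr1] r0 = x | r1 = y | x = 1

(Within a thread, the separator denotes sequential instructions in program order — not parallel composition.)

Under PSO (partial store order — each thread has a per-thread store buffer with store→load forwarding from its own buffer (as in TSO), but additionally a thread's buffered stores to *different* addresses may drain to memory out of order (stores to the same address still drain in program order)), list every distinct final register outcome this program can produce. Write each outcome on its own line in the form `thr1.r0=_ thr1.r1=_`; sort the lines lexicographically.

outcome vector order: (thr1.r0,thr1.r1)
|PSO outcomes| = 4

thr1.r0=0 thr1.r1=0
thr1.r0=0 thr1.r1=1
thr1.r0=1 thr1.r1=0
thr1.r0=1 thr1.r1=1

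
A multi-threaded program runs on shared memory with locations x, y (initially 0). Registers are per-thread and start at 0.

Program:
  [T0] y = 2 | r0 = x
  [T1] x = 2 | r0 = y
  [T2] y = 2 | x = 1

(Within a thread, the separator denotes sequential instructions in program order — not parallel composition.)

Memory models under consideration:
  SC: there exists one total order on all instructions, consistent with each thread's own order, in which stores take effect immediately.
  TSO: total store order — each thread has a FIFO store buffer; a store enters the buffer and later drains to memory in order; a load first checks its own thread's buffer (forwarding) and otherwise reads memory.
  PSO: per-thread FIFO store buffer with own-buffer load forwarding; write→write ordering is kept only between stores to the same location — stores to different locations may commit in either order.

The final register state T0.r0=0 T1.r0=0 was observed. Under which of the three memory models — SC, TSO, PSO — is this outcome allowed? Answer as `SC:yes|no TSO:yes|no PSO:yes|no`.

outcome vector order: (T0.r0,T1.r0)
[SC] allowed = {02, 10, 12, 20, 22}
[TSO] allowed = {00, 02, 10, 12, 20, 22}
[PSO] allowed = {00, 02, 10, 12, 20, 22}
target 00 ∈ {TSO,PSO}

SC:no TSO:yes PSO:yes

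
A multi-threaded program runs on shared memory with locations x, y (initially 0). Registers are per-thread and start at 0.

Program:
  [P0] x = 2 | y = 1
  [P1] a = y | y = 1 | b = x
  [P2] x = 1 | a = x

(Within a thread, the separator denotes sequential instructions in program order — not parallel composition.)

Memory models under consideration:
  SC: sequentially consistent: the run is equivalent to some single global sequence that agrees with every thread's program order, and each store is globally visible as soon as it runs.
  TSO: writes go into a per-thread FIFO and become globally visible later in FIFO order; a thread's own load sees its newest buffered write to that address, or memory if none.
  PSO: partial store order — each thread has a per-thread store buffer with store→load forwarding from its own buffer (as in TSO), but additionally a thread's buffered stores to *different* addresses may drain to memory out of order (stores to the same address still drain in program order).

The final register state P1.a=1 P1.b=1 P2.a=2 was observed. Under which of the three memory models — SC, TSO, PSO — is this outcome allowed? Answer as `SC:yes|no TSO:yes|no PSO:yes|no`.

outcome vector order: (P1.a,P1.b,P2.a)
SC (9): 0/0/1 0/0/2 0/1/1 0/1/2 0/2/1 0/2/2 1/1/1 1/2/1 1/2/2
TSO (9): 0/0/1 0/0/2 0/1/1 0/1/2 0/2/1 0/2/2 1/1/1 1/2/1 1/2/2
PSO (12): 0/0/1 0/0/2 0/1/1 0/1/2 0/2/1 0/2/2 1/0/1 1/0/2 1/1/1 1/1/2 1/2/1 1/2/2
target 1/1/2 ∈ {PSO}

SC:no TSO:no PSO:yes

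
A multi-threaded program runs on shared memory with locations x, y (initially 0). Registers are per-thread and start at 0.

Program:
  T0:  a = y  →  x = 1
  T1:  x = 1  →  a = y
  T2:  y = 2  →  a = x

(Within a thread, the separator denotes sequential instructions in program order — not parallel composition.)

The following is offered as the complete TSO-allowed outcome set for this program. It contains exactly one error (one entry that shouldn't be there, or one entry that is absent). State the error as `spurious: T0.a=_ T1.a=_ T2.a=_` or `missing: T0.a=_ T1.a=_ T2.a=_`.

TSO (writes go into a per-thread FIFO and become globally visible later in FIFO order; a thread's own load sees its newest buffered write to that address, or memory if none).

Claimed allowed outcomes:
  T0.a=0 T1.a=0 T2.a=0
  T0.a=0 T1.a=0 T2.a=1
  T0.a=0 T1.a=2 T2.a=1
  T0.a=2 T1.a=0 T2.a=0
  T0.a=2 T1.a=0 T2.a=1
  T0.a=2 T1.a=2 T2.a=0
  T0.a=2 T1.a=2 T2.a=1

outcome vector order: (T0.a,T1.a,T2.a)
under TSO → 0/0/0; 0/0/1; 0/2/0; 0/2/1; 2/0/0; 2/0/1; 2/2/0; 2/2/1
TSO∖claimed = {0/2/0}

missing: T0.a=0 T1.a=2 T2.a=0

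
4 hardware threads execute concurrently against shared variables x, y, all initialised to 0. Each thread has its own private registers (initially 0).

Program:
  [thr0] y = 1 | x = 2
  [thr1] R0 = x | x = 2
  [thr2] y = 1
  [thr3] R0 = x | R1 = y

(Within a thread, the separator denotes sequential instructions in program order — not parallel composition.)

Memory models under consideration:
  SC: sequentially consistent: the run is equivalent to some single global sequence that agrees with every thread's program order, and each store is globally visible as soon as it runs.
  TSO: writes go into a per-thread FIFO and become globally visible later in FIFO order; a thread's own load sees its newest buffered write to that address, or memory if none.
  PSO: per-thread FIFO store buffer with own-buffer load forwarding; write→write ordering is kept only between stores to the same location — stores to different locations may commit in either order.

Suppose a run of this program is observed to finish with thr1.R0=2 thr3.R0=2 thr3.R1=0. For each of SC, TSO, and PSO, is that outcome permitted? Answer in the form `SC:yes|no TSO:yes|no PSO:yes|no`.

SC:no TSO:no PSO:yes

outcome vector order: (thr1.R0,thr3.R0,thr3.R1)
under SC → 0/0/0 0/0/1 0/2/0 0/2/1 2/0/0 2/0/1 2/2/1
under TSO → 0/0/0 0/0/1 0/2/0 0/2/1 2/0/0 2/0/1 2/2/1
under PSO → 0/0/0 0/0/1 0/2/0 0/2/1 2/0/0 2/0/1 2/2/0 2/2/1
target 2/2/0 ∈ {PSO}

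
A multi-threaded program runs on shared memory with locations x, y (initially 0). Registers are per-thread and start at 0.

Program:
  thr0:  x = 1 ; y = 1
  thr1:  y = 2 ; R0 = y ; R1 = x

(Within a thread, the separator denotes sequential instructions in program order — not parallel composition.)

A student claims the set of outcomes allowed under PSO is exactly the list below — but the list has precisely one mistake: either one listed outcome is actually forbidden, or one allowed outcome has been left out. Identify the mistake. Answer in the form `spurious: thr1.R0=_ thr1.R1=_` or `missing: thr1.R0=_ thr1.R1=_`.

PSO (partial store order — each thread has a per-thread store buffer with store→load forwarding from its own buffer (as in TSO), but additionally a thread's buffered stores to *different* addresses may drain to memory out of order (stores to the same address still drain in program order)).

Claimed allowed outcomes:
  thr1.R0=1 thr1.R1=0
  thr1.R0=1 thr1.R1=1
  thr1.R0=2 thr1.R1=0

outcome vector order: (thr1.R0,thr1.R1)
PSO: 4 outcomes — {(1,0); (1,1); (2,0); (2,1)}
PSO∖claimed = {(2,1)}

missing: thr1.R0=2 thr1.R1=1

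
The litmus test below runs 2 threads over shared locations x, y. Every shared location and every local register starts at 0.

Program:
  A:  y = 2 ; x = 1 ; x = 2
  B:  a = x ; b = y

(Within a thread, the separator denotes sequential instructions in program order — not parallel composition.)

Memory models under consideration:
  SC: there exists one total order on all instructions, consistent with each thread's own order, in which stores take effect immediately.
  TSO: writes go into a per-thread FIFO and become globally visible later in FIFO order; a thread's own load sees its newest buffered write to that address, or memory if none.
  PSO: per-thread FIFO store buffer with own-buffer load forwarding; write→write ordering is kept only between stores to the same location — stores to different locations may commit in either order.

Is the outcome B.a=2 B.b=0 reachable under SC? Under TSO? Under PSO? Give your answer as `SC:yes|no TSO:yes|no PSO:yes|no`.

SC:no TSO:no PSO:yes

outcome vector order: (B.a,B.b)
under SC → (0,0), (0,2), (1,2), (2,2)
under TSO → (0,0), (0,2), (1,2), (2,2)
under PSO → (0,0), (0,2), (1,0), (1,2), (2,0), (2,2)
target (2,0) ∈ {PSO}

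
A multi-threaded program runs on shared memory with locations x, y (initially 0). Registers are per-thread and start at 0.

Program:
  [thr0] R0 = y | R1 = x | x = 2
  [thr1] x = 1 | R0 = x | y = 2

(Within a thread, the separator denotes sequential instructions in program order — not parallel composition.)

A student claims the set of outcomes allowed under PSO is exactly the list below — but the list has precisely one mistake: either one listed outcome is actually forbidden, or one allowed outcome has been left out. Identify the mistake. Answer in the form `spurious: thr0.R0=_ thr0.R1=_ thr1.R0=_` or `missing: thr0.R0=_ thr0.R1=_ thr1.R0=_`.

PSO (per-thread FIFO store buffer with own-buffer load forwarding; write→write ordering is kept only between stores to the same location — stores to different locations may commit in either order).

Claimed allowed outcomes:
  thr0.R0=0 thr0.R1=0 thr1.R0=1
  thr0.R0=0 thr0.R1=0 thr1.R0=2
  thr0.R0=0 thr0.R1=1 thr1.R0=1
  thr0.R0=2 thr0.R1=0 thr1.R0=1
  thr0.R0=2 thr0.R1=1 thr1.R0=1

outcome vector order: (thr0.R0,thr0.R1,thr1.R0)
PSO (6): (0,0,1); (0,0,2); (0,1,1); (0,1,2); (2,0,1); (2,1,1)
PSO∖claimed = {(0,1,2)}

missing: thr0.R0=0 thr0.R1=1 thr1.R0=2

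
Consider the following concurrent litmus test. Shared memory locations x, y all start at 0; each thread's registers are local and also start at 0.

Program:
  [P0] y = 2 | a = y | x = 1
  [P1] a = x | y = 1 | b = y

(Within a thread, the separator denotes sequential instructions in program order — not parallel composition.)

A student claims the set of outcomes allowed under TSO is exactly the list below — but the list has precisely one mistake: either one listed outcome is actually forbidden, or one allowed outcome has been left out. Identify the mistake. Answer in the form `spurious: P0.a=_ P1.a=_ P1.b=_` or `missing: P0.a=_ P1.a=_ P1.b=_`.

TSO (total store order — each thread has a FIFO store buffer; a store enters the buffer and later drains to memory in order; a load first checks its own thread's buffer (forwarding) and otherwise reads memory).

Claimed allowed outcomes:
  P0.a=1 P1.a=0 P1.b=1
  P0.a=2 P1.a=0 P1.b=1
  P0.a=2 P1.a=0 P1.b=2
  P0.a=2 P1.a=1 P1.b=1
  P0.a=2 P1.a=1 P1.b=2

outcome vector order: (P0.a,P1.a,P1.b)
under TSO → 1/0/1; 2/0/1; 2/0/2; 2/1/1
claimed∖TSO = {2/1/2}

spurious: P0.a=2 P1.a=1 P1.b=2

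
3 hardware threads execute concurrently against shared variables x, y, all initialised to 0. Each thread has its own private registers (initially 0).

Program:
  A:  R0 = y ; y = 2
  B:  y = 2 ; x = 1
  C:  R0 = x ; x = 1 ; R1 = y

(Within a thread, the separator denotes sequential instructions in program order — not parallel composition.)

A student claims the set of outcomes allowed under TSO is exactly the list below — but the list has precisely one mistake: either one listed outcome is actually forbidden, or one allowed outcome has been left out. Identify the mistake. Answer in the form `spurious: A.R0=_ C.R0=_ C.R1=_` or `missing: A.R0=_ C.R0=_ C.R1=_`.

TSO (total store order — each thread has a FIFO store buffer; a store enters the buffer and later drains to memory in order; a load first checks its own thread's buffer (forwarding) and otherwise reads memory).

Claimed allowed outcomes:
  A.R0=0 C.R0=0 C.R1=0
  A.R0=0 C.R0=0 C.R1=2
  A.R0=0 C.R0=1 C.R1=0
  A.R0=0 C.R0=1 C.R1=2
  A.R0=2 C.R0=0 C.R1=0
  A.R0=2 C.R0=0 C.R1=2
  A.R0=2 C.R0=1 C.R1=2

outcome vector order: (A.R0,C.R0,C.R1)
TSO (6): 0/0/0, 0/0/2, 0/1/2, 2/0/0, 2/0/2, 2/1/2
claimed∖TSO = {0/1/0}

spurious: A.R0=0 C.R0=1 C.R1=0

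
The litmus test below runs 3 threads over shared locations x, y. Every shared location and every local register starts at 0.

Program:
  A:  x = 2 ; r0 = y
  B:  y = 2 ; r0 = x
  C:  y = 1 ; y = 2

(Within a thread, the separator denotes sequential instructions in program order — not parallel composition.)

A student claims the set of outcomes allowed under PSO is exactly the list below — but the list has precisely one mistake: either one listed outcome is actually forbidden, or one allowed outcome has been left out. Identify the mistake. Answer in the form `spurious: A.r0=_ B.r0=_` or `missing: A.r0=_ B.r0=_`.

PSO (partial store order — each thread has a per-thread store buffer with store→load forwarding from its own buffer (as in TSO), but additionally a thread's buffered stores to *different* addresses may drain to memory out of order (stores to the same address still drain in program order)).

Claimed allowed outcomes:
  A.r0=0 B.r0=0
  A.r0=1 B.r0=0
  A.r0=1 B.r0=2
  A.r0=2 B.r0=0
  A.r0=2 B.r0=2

missing: A.r0=0 B.r0=2

outcome vector order: (A.r0,B.r0)
[PSO] allowed = {0/0, 0/2, 1/0, 1/2, 2/0, 2/2}
PSO∖claimed = {0/2}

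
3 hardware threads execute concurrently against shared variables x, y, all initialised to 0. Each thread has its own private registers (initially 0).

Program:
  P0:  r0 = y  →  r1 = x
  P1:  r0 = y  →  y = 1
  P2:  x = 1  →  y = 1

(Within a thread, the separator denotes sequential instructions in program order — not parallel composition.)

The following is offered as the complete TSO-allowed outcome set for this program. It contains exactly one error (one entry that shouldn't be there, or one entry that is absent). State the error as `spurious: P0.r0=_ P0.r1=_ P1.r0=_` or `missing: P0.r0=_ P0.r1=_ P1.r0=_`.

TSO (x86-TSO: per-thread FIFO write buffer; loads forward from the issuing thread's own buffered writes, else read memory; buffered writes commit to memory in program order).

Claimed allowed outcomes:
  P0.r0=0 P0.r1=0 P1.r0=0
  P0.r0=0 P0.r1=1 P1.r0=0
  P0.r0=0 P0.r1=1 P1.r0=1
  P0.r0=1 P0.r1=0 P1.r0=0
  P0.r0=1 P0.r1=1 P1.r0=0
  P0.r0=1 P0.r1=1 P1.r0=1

outcome vector order: (P0.r0,P0.r1,P1.r0)
under TSO → 0/0/0, 0/0/1, 0/1/0, 0/1/1, 1/0/0, 1/1/0, 1/1/1
TSO∖claimed = {0/0/1}

missing: P0.r0=0 P0.r1=0 P1.r0=1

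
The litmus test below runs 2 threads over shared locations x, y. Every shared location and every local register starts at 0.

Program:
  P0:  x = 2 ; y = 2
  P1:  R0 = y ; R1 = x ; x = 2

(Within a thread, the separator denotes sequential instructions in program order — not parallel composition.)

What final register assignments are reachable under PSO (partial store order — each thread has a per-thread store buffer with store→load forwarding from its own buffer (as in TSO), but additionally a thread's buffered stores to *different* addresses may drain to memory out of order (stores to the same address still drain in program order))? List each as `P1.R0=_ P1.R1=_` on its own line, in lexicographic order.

P1.R0=0 P1.R1=0
P1.R0=0 P1.R1=2
P1.R0=2 P1.R1=0
P1.R0=2 P1.R1=2

outcome vector order: (P1.R0,P1.R1)
|PSO outcomes| = 4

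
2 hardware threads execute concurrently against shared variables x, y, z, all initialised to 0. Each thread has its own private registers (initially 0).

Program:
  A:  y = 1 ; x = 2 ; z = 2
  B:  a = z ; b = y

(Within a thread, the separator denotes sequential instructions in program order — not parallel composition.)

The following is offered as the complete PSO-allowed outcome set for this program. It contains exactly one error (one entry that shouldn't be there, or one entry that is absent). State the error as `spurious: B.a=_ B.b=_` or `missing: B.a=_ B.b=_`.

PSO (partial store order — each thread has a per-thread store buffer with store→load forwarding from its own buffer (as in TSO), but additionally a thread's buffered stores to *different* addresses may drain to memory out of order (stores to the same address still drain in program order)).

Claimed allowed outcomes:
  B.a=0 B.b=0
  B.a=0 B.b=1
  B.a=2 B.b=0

outcome vector order: (B.a,B.b)
PSO: 4 outcomes — {<0 0>, <0 1>, <2 0>, <2 1>}
PSO∖claimed = {<2 1>}

missing: B.a=2 B.b=1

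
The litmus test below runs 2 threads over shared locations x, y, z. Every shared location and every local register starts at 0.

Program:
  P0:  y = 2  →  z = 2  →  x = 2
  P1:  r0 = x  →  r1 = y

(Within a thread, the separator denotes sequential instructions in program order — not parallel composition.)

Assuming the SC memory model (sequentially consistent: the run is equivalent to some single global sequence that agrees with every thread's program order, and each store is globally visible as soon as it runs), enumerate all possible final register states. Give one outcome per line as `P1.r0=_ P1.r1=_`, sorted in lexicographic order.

outcome vector order: (P1.r0,P1.r1)
|SC outcomes| = 3

P1.r0=0 P1.r1=0
P1.r0=0 P1.r1=2
P1.r0=2 P1.r1=2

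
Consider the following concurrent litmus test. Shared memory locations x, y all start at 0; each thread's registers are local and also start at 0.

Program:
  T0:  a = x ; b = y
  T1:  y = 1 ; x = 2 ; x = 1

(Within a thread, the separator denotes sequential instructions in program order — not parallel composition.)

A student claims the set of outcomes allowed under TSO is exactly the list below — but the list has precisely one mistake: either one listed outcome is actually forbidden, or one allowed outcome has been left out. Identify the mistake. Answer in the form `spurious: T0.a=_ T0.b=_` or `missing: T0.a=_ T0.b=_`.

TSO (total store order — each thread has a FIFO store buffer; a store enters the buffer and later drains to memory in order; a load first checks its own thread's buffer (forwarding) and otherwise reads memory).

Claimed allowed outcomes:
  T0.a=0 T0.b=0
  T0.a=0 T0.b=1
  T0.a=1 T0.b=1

outcome vector order: (T0.a,T0.b)
TSO: 4 outcomes — {<0 0> <0 1> <1 1> <2 1>}
TSO∖claimed = {<2 1>}

missing: T0.a=2 T0.b=1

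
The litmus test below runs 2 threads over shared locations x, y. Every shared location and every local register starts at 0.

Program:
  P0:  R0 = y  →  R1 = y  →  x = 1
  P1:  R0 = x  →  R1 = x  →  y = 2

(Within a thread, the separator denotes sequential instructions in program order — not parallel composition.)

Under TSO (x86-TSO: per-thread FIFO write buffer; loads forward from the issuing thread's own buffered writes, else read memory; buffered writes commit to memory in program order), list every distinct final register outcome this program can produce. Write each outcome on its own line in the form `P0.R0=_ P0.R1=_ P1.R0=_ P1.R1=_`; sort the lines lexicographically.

outcome vector order: (P0.R0,P0.R1,P1.R0,P1.R1)
|TSO outcomes| = 5

P0.R0=0 P0.R1=0 P1.R0=0 P1.R1=0
P0.R0=0 P0.R1=0 P1.R0=0 P1.R1=1
P0.R0=0 P0.R1=0 P1.R0=1 P1.R1=1
P0.R0=0 P0.R1=2 P1.R0=0 P1.R1=0
P0.R0=2 P0.R1=2 P1.R0=0 P1.R1=0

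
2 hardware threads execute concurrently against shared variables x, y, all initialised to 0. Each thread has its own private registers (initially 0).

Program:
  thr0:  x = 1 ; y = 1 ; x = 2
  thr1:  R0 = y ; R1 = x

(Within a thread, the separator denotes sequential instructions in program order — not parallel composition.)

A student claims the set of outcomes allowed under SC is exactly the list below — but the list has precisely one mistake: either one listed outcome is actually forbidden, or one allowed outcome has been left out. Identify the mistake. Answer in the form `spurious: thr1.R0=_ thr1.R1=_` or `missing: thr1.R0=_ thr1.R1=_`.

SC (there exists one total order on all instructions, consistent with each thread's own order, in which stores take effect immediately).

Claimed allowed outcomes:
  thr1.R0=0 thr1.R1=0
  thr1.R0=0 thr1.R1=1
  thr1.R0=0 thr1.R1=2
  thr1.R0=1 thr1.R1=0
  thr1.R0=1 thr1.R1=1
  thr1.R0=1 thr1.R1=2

spurious: thr1.R0=1 thr1.R1=0

outcome vector order: (thr1.R0,thr1.R1)
SC (5): 0/0, 0/1, 0/2, 1/1, 1/2
claimed∖SC = {1/0}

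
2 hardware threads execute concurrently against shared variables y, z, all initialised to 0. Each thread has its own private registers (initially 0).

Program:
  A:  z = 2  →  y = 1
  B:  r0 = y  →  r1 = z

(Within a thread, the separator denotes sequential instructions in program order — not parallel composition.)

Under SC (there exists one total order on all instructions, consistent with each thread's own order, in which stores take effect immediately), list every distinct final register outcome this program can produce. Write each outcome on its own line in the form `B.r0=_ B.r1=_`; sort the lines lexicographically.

B.r0=0 B.r1=0
B.r0=0 B.r1=2
B.r0=1 B.r1=2

outcome vector order: (B.r0,B.r1)
|SC outcomes| = 3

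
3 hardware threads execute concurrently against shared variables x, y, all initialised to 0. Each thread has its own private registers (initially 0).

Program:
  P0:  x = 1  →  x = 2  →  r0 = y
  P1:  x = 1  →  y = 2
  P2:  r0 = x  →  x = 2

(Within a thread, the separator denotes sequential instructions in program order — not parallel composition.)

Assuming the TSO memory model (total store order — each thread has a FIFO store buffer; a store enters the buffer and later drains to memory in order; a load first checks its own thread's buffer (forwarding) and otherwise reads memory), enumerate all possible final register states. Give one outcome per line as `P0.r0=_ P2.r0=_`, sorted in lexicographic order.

outcome vector order: (P0.r0,P2.r0)
|TSO outcomes| = 6

P0.r0=0 P2.r0=0
P0.r0=0 P2.r0=1
P0.r0=0 P2.r0=2
P0.r0=2 P2.r0=0
P0.r0=2 P2.r0=1
P0.r0=2 P2.r0=2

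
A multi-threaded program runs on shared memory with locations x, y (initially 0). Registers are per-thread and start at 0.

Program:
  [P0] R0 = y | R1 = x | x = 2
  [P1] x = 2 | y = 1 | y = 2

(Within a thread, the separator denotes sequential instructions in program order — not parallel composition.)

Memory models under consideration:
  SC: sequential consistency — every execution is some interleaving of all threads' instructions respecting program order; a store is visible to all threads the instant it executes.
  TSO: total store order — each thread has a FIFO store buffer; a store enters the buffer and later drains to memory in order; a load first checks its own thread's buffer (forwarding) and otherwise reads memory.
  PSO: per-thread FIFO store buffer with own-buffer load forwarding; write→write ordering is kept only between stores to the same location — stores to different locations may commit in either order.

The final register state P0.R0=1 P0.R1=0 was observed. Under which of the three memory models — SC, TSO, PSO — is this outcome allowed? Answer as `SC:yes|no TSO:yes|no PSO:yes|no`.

outcome vector order: (P0.R0,P0.R1)
SC: 4 outcomes — {(0,0); (0,2); (1,2); (2,2)}
TSO: 4 outcomes — {(0,0); (0,2); (1,2); (2,2)}
PSO: 6 outcomes — {(0,0); (0,2); (1,0); (1,2); (2,0); (2,2)}
target (1,0) ∈ {PSO}

SC:no TSO:no PSO:yes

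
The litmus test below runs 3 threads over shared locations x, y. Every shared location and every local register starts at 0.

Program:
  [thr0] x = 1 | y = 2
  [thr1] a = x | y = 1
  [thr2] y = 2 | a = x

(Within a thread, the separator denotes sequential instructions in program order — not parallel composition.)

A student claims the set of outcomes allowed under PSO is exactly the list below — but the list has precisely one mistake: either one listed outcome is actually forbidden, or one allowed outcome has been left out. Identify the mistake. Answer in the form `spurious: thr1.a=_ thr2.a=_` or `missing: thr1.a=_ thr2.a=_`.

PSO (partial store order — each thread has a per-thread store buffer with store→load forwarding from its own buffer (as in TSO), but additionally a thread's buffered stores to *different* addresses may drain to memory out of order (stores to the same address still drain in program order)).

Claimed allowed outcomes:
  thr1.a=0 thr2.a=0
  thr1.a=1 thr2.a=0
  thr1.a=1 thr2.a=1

missing: thr1.a=0 thr2.a=1

outcome vector order: (thr1.a,thr2.a)
PSO: 4 outcomes — {<0 0>, <0 1>, <1 0>, <1 1>}
PSO∖claimed = {<0 1>}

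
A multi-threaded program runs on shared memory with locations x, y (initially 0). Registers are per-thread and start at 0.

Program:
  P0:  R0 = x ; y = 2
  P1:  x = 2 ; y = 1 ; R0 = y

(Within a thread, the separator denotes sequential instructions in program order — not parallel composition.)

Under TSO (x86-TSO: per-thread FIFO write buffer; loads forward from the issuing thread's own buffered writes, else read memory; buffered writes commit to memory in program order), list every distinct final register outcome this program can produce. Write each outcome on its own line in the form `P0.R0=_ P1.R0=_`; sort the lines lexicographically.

outcome vector order: (P0.R0,P1.R0)
|TSO outcomes| = 4

P0.R0=0 P1.R0=1
P0.R0=0 P1.R0=2
P0.R0=2 P1.R0=1
P0.R0=2 P1.R0=2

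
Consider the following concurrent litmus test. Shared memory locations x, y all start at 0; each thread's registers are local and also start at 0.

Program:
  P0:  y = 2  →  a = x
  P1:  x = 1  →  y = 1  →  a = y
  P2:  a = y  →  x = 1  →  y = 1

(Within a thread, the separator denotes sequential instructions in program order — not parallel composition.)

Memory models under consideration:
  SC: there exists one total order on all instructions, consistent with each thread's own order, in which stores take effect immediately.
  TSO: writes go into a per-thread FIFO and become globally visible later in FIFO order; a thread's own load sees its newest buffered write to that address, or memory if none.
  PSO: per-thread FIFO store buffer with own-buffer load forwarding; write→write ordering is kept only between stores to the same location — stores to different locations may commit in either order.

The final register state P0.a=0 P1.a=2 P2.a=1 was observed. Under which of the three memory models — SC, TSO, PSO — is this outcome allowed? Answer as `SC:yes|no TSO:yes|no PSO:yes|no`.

outcome vector order: (P0.a,P1.a,P2.a)
SC: 9 outcomes — {<0 1 0>; <0 1 1>; <0 1 2>; <1 1 0>; <1 1 1>; <1 1 2>; <1 2 0>; <1 2 1>; <1 2 2>}
TSO: 12 outcomes — {<0 1 0>; <0 1 1>; <0 1 2>; <0 2 0>; <0 2 1>; <0 2 2>; <1 1 0>; <1 1 1>; <1 1 2>; <1 2 0>; <1 2 1>; <1 2 2>}
PSO: 12 outcomes — {<0 1 0>; <0 1 1>; <0 1 2>; <0 2 0>; <0 2 1>; <0 2 2>; <1 1 0>; <1 1 1>; <1 1 2>; <1 2 0>; <1 2 1>; <1 2 2>}
target <0 2 1> ∈ {TSO,PSO}

SC:no TSO:yes PSO:yes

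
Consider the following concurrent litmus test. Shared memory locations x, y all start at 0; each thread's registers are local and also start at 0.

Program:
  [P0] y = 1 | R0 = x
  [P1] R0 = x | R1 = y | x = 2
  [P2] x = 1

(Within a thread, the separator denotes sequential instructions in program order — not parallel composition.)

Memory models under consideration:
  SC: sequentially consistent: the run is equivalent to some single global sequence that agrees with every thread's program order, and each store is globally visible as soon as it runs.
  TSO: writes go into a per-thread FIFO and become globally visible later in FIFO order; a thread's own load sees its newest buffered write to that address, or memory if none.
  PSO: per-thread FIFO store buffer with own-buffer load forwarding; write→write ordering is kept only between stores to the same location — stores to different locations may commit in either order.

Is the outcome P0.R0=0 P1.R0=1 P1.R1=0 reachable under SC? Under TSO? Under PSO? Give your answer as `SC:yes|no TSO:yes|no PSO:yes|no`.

SC:no TSO:yes PSO:yes

outcome vector order: (P0.R0,P1.R0,P1.R1)
SC: 11 outcomes — {0/0/0; 0/0/1; 0/1/1; 1/0/0; 1/0/1; 1/1/0; 1/1/1; 2/0/0; 2/0/1; 2/1/0; 2/1/1}
TSO: 12 outcomes — {0/0/0; 0/0/1; 0/1/0; 0/1/1; 1/0/0; 1/0/1; 1/1/0; 1/1/1; 2/0/0; 2/0/1; 2/1/0; 2/1/1}
PSO: 12 outcomes — {0/0/0; 0/0/1; 0/1/0; 0/1/1; 1/0/0; 1/0/1; 1/1/0; 1/1/1; 2/0/0; 2/0/1; 2/1/0; 2/1/1}
target 0/1/0 ∈ {TSO,PSO}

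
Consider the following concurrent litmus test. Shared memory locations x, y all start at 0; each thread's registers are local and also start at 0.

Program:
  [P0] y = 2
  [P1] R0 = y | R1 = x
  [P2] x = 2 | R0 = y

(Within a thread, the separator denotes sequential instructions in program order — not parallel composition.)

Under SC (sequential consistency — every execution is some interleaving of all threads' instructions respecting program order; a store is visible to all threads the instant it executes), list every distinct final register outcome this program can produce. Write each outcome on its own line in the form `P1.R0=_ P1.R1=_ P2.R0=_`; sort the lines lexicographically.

outcome vector order: (P1.R0,P1.R1,P2.R0)
|SC outcomes| = 7

P1.R0=0 P1.R1=0 P2.R0=0
P1.R0=0 P1.R1=0 P2.R0=2
P1.R0=0 P1.R1=2 P2.R0=0
P1.R0=0 P1.R1=2 P2.R0=2
P1.R0=2 P1.R1=0 P2.R0=2
P1.R0=2 P1.R1=2 P2.R0=0
P1.R0=2 P1.R1=2 P2.R0=2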